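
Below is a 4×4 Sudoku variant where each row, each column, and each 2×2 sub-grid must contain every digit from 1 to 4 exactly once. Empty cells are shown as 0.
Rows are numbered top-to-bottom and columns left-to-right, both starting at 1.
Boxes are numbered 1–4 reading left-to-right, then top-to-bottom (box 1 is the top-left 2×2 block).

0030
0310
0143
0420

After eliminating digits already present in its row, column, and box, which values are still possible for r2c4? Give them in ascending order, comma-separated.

Row 2 already contains {1, 3}.
Column 4 already contains {3}.
Its 2×2 block (box 2) already contains {1, 3}.
Removing those from 1–4 leaves {2, 4} as the candidates for r2c4.

2,4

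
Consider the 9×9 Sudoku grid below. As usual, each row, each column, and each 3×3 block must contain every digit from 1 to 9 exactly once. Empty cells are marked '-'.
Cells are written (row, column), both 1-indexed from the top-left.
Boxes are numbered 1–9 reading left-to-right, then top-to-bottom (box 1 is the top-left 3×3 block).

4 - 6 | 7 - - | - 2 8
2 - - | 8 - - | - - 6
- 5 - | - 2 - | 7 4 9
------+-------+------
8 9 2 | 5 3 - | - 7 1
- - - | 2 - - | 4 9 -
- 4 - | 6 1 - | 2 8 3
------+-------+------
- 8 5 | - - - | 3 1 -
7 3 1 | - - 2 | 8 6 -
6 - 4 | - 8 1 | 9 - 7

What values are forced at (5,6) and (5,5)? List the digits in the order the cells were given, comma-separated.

8,7

For (5,6):
  Consider where 8 can go in row 5.
  (5,1) is out (column 1 already has a 8).
  (5,2) is out (column 2 already has a 8).
  (5,3) is out (box 4 already has a 8).
  (5,5) is out (column 5 already has a 8).
  (5,9) is out (column 9 already has a 8).
  So the only cell in row 5 that can hold 8 is (5,6).
  So (5,6) = 8.
For (5,5):
  Row 5 already contains {2, 4, 9}.
  Column 5 already contains {1, 2, 3, 8}.
  Its 3×3 block (box 5) already contains {1, 2, 3, 5, 6}.
  The only value from 1–9 not eliminated is 7, so (5,5) = 7.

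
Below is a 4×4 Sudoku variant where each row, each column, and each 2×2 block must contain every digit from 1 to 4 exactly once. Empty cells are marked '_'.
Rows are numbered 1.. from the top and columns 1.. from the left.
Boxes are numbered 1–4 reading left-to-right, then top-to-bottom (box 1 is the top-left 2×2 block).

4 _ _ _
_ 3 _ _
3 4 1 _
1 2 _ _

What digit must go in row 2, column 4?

1

Cell row 2, column 4 itself could take any of {1, 2, 4} by direct elimination.
Consider where 1 can go in row 2.
row 2, column 1 is out (column 1 already has a 1).
row 2, column 3 is out (column 3 already has a 1).
So the only cell in row 2 that can hold 1 is row 2, column 4.
Therefore row 2, column 4 = 1.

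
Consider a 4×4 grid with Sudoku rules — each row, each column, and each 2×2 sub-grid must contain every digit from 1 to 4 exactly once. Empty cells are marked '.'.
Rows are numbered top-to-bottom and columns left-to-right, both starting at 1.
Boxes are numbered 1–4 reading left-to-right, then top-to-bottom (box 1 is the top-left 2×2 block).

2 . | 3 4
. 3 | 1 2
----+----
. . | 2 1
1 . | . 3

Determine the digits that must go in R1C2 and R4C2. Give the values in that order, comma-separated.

1,2

For R1C2:
  Row 1 already contains {2, 3, 4}.
  Column 2 already contains {3}.
  Its 2×2 block (box 1) already contains {2, 3}.
  The only value from 1–4 not eliminated is 1, so R1C2 = 1.
For R4C2:
  Consider where 2 can go in row 4.
  R4C3 is out (column 3 already has a 2).
  So the only cell in row 4 that can hold 2 is R4C2.
  So R4C2 = 2.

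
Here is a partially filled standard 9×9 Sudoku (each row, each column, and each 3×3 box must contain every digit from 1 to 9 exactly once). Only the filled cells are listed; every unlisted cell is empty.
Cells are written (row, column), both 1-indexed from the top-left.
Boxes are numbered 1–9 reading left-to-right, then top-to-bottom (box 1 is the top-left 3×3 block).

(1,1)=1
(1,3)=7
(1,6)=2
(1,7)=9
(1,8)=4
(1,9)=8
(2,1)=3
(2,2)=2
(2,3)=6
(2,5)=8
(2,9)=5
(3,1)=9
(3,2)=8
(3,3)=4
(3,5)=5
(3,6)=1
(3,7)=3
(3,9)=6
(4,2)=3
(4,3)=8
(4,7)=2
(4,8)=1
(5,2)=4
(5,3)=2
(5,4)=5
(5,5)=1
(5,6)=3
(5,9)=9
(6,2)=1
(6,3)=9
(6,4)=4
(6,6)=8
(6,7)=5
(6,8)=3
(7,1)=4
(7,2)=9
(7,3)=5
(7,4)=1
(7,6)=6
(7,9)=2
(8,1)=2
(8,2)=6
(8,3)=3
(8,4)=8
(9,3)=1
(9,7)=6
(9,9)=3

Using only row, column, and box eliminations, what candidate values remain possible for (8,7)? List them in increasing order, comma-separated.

1,4,7

Row 8 already contains {2, 3, 6, 8}.
Column 7 already contains {2, 3, 5, 6, 9}.
Its 3×3 block (box 9) already contains {2, 3, 6}.
Removing those from 1–9 leaves {1, 4, 7} as the candidates for (8,7).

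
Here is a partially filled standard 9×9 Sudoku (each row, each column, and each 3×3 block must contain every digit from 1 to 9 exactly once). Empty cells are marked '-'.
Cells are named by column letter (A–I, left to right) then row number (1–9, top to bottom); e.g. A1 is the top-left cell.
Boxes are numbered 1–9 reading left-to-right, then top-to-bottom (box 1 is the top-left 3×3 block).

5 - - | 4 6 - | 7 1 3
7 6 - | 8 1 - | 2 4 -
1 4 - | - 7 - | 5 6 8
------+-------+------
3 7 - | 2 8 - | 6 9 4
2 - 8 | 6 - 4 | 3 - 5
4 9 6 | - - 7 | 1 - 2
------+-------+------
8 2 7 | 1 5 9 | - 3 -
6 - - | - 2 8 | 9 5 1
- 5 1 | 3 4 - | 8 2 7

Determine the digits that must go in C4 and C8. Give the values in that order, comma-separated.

For C4:
  Row 4 already contains {2, 3, 4, 6, 7, 8, 9}.
  Column C already contains {1, 6, 7, 8}.
  Its 3×3 block (box 4) already contains {2, 3, 4, 6, 7, 8, 9}.
  The only value from 1–9 not eliminated is 5, so C4 = 5.
For C8:
  Consider where 4 can go in box 7.
  B8 is out (column B already has a 4).
  A9 is out (row 9 already has a 4).
  So the only cell in box 7 that can hold 4 is C8.
  So C8 = 4.

5,4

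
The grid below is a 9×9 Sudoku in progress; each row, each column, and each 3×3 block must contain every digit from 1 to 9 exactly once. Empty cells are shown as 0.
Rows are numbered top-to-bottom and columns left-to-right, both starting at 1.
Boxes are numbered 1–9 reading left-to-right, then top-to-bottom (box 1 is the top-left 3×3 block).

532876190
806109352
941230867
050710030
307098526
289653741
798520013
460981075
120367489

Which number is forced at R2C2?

Row 2 already contains {1, 2, 3, 5, 6, 8, 9}.
Column 2 already contains {2, 3, 4, 5, 6, 8, 9}.
Its 3×3 block (box 1) already contains {1, 2, 3, 4, 5, 6, 8, 9}.
The only value from 1–9 not eliminated is 7, so R2C2 = 7.

7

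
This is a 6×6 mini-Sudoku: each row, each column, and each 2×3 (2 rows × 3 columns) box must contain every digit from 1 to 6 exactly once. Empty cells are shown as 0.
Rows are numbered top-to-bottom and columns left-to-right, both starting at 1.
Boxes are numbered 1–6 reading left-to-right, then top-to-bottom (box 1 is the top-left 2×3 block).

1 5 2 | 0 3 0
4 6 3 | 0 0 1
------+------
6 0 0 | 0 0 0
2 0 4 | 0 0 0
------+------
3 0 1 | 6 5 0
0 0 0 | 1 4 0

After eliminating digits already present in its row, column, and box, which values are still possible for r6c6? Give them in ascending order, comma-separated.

2,3

Row 6 already contains {1, 4}.
Column 6 already contains {1}.
Its 2×3 block (box 6) already contains {1, 4, 5, 6}.
Removing those from 1–6 leaves {2, 3} as the candidates for r6c6.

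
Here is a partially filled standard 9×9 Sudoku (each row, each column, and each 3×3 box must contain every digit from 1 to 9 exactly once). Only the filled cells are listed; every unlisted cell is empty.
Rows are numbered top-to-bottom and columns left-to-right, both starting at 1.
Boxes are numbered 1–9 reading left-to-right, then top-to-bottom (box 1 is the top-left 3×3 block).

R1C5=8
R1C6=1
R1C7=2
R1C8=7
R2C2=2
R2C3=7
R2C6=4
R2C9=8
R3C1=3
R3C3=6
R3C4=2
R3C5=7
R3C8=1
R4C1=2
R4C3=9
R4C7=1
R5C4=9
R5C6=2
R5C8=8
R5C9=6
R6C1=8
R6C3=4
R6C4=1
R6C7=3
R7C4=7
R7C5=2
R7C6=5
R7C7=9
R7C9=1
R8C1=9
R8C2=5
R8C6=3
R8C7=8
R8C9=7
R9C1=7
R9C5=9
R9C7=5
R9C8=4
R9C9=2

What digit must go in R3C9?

Cell R3C9 itself could take any of {4, 5, 9} by direct elimination.
Consider where 5 can go in row 3.
R3C2 is out (column 2 already has a 5).
R3C6 is out (column 6 already has a 5).
R3C7 is out (column 7 already has a 5).
So the only cell in row 3 that can hold 5 is R3C9.
Therefore R3C9 = 5.

5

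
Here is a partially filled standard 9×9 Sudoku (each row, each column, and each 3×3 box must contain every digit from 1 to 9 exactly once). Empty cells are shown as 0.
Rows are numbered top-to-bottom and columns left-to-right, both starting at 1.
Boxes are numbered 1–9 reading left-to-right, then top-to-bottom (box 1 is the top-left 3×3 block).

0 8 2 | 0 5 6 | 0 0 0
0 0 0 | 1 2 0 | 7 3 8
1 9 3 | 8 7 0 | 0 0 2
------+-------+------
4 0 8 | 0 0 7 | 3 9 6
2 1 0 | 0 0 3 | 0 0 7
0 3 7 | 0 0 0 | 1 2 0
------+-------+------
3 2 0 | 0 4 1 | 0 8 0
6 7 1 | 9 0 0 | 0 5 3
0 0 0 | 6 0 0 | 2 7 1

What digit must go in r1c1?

7

Row 1 already contains {2, 5, 6, 8}.
Column 1 already contains {1, 2, 3, 4, 6}.
Its 3×3 block (box 1) already contains {1, 2, 3, 8, 9}.
The only value from 1–9 not eliminated is 7, so r1c1 = 7.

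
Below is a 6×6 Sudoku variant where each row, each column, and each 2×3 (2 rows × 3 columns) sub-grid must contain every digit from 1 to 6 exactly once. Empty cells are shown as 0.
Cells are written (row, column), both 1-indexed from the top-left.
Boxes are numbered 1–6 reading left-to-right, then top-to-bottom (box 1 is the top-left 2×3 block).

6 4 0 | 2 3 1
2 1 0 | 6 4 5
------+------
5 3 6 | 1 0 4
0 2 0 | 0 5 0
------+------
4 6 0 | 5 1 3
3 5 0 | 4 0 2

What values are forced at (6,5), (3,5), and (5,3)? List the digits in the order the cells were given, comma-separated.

For (6,5):
  Row 6 already contains {2, 3, 4, 5}.
  Column 5 already contains {1, 3, 4, 5}.
  Its 2×3 block (box 6) already contains {1, 2, 3, 4, 5}.
  The only value from 1–6 not eliminated is 6, so (6,5) = 6.
For (3,5):
  Row 3 already contains {1, 3, 4, 5, 6}.
  Column 5 already contains {1, 3, 4, 5}.
  Its 2×3 block (box 4) already contains {1, 4, 5}.
  The only value from 1–6 not eliminated is 2, so (3,5) = 2.
For (5,3):
  Row 5 already contains {1, 3, 4, 5, 6}.
  Column 3 already contains {6}.
  Its 2×3 block (box 5) already contains {3, 4, 5, 6}.
  The only value from 1–6 not eliminated is 2, so (5,3) = 2.

6,2,2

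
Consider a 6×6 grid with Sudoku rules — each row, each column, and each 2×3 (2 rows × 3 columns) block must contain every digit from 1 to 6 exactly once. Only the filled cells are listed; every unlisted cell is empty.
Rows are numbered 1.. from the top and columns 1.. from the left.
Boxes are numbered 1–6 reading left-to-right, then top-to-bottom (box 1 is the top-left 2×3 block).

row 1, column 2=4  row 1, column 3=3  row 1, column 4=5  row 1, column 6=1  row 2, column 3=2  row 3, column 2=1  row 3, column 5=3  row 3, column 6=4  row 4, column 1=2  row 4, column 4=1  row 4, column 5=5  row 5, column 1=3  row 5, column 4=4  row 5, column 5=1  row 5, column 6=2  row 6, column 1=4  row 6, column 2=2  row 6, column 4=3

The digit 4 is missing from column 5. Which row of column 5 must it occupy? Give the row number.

Consider where 4 can go in column 5.
row 1, column 5 is out (row 1 already has a 4).
row 6, column 5 is out (row 6 already has a 4).
So the only cell in column 5 that can hold 4 is row 2, column 5.
That is row 2.

2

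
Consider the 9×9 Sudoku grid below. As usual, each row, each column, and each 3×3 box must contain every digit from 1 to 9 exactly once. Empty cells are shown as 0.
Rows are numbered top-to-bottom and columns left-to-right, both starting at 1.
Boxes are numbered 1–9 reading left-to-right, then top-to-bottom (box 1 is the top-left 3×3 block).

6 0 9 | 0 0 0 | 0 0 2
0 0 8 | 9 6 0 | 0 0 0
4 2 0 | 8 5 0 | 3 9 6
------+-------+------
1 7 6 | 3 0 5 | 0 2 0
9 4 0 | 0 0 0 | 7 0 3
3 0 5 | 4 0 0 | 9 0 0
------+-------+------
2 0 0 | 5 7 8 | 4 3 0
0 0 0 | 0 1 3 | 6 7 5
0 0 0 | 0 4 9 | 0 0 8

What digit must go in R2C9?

Cell R2C9 itself could take any of {1, 4, 7} by direct elimination.
Consider where 7 can go in box 3.
R1C7 is out (column 7 already has a 7).
R1C8 is out (column 8 already has a 7).
R2C7 is out (column 7 already has a 7).
R2C8 is out (column 8 already has a 7).
So the only cell in box 3 that can hold 7 is R2C9.
Therefore R2C9 = 7.

7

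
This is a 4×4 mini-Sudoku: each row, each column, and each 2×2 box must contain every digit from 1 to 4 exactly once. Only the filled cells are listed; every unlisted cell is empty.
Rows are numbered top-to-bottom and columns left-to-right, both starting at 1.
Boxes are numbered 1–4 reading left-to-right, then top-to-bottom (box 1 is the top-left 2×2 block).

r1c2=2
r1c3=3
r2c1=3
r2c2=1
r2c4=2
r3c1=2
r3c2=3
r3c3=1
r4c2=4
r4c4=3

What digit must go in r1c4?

1

Cell r1c4 itself could take any of {1, 4} by direct elimination.
Consider where 1 can go in row 1.
r1c1 is out (box 1 already has a 1).
So the only cell in row 1 that can hold 1 is r1c4.
Therefore r1c4 = 1.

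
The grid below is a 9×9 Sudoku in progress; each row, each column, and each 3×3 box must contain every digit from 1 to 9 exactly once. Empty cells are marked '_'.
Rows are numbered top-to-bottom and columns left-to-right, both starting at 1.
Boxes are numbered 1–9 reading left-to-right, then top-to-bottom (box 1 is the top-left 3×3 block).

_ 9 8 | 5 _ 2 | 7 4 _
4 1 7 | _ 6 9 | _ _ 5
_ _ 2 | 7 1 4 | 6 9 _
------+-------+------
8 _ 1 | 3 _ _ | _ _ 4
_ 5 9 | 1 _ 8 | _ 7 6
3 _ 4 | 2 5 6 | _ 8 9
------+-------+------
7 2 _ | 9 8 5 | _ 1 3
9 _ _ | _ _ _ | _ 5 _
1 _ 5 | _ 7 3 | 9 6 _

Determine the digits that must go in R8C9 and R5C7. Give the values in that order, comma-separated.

7,3

For R8C9:
  Consider where 7 can go in row 8.
  R8C2 is out (box 7 already has a 7). R8C3 is out (column 3 already has a 7). R8C4 is out (column 4 already has a 7). R8C5 is out (column 5 already has a 7). The remaining empty cells in row 8 are similarly blocked.
  So the only cell in row 8 that can hold 7 is R8C9.
  So R8C9 = 7.
For R5C7:
  Consider where 3 can go in box 6.
  R4C7 is out (row 4 already has a 3).
  R4C8 is out (row 4 already has a 3).
  R6C7 is out (row 6 already has a 3).
  So the only cell in box 6 that can hold 3 is R5C7.
  So R5C7 = 3.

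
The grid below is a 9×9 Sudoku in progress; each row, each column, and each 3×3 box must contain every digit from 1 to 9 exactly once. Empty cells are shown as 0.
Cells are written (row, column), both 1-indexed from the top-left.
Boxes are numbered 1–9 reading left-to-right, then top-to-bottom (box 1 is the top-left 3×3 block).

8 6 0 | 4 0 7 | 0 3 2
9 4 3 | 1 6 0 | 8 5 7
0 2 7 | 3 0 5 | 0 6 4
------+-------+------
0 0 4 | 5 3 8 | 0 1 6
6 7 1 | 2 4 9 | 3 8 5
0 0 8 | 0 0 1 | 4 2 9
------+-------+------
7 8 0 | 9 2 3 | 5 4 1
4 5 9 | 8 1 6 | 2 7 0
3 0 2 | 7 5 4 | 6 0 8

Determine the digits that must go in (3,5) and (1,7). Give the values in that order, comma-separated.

For (3,5):
  Consider where 8 can go in column 5.
  (1,5) is out (row 1 already has a 8).
  (6,5) is out (row 6 already has a 8).
  So the only cell in column 5 that can hold 8 is (3,5).
  So (3,5) = 8.
For (1,7):
  Consider where 1 can go in row 1.
  (1,3) is out (column 3 already has a 1).
  (1,5) is out (column 5 already has a 1).
  So the only cell in row 1 that can hold 1 is (1,7).
  So (1,7) = 1.

8,1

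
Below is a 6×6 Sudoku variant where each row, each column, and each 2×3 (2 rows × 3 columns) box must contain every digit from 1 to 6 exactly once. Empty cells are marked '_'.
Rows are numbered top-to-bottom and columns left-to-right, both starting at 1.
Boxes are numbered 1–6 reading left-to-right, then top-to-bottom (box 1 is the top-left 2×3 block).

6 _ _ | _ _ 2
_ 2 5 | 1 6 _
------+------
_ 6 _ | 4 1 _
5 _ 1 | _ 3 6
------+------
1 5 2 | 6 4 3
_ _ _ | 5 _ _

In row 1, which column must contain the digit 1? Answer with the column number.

2

Consider where 1 can go in row 1.
r1c3 is out (column 3 already has a 1).
r1c4 is out (column 4 already has a 1).
r1c5 is out (column 5 already has a 1).
So the only cell in row 1 that can hold 1 is r1c2.
That is column 2.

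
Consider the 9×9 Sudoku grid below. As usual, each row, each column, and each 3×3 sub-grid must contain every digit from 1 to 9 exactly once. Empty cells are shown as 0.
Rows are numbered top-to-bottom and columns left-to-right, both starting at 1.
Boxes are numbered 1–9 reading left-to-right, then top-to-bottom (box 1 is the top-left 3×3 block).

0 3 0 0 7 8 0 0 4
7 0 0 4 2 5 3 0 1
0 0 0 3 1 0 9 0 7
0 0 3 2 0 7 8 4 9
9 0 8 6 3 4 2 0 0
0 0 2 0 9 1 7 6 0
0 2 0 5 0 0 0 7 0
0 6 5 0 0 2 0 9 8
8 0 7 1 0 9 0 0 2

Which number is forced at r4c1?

6

Cell r4c1 itself could take any of {1, 5, 6} by direct elimination.
Consider where 6 can go in row 4.
r4c2 is out (column 2 already has a 6).
r4c5 is out (box 5 already has a 6).
So the only cell in row 4 that can hold 6 is r4c1.
Therefore r4c1 = 6.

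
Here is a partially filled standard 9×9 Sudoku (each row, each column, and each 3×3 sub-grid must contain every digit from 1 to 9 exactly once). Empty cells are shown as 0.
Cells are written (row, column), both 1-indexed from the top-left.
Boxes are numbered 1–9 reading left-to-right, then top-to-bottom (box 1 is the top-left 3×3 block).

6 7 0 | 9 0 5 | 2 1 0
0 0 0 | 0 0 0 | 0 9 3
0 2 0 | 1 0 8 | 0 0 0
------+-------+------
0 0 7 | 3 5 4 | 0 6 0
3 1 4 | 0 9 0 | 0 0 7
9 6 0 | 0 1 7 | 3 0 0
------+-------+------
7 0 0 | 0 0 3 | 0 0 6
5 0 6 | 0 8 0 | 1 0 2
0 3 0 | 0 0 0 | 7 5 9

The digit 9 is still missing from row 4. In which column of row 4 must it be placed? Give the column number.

Consider where 9 can go in row 4.
(4,1) is out (column 1 already has a 9).
(4,2) is out (box 4 already has a 9).
(4,9) is out (column 9 already has a 9).
So the only cell in row 4 that can hold 9 is (4,7).
That is column 7.

7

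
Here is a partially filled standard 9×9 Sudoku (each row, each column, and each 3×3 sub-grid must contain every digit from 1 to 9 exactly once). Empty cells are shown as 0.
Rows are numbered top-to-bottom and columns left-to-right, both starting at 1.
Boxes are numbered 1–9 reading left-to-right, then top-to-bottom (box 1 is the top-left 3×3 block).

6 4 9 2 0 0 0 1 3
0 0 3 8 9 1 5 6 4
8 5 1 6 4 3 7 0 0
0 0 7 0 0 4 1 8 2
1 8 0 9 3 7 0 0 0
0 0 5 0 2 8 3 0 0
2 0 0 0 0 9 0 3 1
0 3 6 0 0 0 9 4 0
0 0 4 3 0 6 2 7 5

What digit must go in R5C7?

4

Cell R5C7 itself could take any of {4, 6} by direct elimination.
Consider where 4 can go in column 7.
R1C7 is out (row 1 already has a 4).
R7C7 is out (box 9 already has a 4).
So the only cell in column 7 that can hold 4 is R5C7.
Therefore R5C7 = 4.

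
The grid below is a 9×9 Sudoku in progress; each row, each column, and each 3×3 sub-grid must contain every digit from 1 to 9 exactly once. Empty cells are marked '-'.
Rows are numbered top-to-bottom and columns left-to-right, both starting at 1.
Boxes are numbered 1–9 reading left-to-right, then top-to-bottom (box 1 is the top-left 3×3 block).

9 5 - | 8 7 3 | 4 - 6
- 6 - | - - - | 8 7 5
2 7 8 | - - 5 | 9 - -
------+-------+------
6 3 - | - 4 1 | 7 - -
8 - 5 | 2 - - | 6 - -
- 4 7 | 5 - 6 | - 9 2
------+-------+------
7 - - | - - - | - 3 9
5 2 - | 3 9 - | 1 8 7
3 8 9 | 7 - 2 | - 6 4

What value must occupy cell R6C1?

1

Row 6 already contains {2, 4, 5, 6, 7, 9}.
Column 1 already contains {2, 3, 5, 6, 7, 8, 9}.
Its 3×3 block (box 4) already contains {3, 4, 5, 6, 7, 8}.
The only value from 1–9 not eliminated is 1, so R6C1 = 1.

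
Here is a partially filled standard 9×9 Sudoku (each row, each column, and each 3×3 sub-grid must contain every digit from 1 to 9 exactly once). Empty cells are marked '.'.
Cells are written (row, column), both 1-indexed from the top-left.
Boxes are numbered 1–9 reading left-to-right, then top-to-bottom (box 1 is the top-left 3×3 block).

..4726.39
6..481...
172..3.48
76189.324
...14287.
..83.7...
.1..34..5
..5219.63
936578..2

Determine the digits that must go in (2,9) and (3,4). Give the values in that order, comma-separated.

For (2,9):
  Row 2 already contains {1, 4, 6, 8}.
  Column 9 already contains {2, 3, 4, 5, 8, 9}.
  Its 3×3 block (box 3) already contains {3, 4, 8, 9}.
  The only value from 1–9 not eliminated is 7, so (2,9) = 7.
For (3,4):
  Row 3 already contains {1, 2, 3, 4, 7, 8}.
  Column 4 already contains {1, 2, 3, 4, 5, 7, 8}.
  Its 3×3 block (box 2) already contains {1, 2, 3, 4, 6, 7, 8}.
  The only value from 1–9 not eliminated is 9, so (3,4) = 9.

7,9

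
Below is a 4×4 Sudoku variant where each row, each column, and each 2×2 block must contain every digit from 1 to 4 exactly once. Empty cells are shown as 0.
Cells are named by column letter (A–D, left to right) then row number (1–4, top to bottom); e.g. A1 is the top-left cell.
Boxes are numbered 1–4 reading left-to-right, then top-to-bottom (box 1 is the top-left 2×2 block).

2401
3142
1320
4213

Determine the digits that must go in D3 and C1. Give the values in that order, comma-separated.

For D3:
  Row 3 already contains {1, 2, 3}.
  Column D already contains {1, 2, 3}.
  Its 2×2 block (box 4) already contains {1, 2, 3}.
  The only value from 1–4 not eliminated is 4, so D3 = 4.
For C1:
  Row 1 already contains {1, 2, 4}.
  Column C already contains {1, 2, 4}.
  Its 2×2 block (box 2) already contains {1, 2, 4}.
  The only value from 1–4 not eliminated is 3, so C1 = 3.

4,3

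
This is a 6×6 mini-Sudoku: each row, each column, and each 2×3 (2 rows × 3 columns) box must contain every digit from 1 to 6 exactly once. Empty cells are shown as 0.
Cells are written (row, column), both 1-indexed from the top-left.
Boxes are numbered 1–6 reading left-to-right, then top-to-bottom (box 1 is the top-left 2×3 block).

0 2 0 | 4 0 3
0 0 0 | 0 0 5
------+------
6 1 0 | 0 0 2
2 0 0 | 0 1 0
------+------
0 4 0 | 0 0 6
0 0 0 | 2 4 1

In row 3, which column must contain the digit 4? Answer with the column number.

Consider where 4 can go in row 3.
(3,4) is out (column 4 already has a 4).
(3,5) is out (column 5 already has a 4).
So the only cell in row 3 that can hold 4 is (3,3).
That is column 3.

3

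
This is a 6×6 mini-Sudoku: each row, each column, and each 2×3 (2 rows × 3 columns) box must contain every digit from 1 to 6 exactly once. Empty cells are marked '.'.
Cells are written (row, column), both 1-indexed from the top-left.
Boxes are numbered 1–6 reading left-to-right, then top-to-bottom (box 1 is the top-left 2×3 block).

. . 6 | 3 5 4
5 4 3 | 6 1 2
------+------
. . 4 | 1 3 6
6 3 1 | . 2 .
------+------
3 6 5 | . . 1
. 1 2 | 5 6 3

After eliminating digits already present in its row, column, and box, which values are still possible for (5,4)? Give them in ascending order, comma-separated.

2,4

Row 5 already contains {1, 3, 5, 6}.
Column 4 already contains {1, 3, 5, 6}.
Its 2×3 block (box 6) already contains {1, 3, 5, 6}.
Removing those from 1–6 leaves {2, 4} as the candidates for (5,4).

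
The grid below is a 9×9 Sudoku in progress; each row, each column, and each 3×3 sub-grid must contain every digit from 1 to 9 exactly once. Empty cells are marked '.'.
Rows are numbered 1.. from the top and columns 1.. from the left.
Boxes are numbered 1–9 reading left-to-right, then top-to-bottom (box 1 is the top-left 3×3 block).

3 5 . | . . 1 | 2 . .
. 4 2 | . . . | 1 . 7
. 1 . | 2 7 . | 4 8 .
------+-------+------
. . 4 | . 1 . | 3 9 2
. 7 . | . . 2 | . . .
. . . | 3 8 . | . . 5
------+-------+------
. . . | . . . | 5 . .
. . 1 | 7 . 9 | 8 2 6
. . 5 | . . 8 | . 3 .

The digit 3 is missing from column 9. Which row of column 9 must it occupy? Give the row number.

3

Consider where 3 can go in column 9.
row 1, column 9 is out (row 1 already has a 3).
row 5, column 9 is out (box 6 already has a 3).
row 7, column 9 is out (box 9 already has a 3).
row 9, column 9 is out (row 9 already has a 3).
So the only cell in column 9 that can hold 3 is row 3, column 9.
That is row 3.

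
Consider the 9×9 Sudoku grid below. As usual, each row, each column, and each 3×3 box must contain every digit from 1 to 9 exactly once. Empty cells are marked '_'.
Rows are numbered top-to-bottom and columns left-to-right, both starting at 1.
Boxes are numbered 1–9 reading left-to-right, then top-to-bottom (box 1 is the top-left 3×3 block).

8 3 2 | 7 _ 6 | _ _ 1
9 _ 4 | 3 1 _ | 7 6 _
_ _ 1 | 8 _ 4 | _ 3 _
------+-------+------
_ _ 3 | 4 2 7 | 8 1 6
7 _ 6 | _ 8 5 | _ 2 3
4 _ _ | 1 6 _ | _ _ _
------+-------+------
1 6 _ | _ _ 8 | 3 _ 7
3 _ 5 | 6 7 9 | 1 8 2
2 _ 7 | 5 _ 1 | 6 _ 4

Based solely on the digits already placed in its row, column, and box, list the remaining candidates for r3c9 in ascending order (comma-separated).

Row 3 already contains {1, 3, 4, 8}.
Column 9 already contains {1, 2, 3, 4, 6, 7}.
Its 3×3 block (box 3) already contains {1, 3, 6, 7}.
Removing those from 1–9 leaves {5, 9} as the candidates for r3c9.

5,9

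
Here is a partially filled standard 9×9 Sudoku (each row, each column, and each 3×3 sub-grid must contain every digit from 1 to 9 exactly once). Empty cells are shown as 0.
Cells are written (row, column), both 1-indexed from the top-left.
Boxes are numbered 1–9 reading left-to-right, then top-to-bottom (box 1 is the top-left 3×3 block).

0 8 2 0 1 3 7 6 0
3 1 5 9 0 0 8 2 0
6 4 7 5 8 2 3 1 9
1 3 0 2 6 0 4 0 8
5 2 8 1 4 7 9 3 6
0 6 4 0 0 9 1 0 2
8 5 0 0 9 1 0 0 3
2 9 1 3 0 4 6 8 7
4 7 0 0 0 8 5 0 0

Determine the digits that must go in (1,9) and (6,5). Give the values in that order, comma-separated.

For (1,9):
  Consider where 5 can go in column 9.
  (2,9) is out (row 2 already has a 5).
  (9,9) is out (row 9 already has a 5).
  So the only cell in column 9 that can hold 5 is (1,9).
  So (1,9) = 5.
For (6,5):
  Consider where 3 can go in box 5.
  (4,6) is out (row 4 already has a 3).
  (6,4) is out (column 4 already has a 3).
  So the only cell in box 5 that can hold 3 is (6,5).
  So (6,5) = 3.

5,3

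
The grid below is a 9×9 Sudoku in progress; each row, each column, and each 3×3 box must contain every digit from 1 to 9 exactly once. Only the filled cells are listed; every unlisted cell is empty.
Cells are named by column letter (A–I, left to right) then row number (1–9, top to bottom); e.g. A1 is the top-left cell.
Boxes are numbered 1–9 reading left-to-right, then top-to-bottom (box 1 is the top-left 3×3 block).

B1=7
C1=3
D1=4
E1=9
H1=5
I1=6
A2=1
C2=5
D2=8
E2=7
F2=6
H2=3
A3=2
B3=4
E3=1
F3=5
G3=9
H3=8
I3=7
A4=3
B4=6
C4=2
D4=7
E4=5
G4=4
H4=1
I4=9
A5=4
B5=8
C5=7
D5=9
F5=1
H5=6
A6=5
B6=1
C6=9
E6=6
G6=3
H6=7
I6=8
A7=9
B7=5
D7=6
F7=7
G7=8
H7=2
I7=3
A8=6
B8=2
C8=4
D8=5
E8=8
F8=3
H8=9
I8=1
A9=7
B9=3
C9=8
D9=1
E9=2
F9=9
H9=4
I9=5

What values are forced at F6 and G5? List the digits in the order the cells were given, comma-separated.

4,5

For F6:
  Consider where 4 can go in box 5.
  F4 is out (row 4 already has a 4).
  E5 is out (row 5 already has a 4).
  D6 is out (column D already has a 4).
  So the only cell in box 5 that can hold 4 is F6.
  So F6 = 4.
For G5:
  Consider where 5 can go in column G.
  G1 is out (row 1 already has a 5).
  G2 is out (row 2 already has a 5).
  G8 is out (row 8 already has a 5).
  G9 is out (row 9 already has a 5).
  So the only cell in column G that can hold 5 is G5.
  So G5 = 5.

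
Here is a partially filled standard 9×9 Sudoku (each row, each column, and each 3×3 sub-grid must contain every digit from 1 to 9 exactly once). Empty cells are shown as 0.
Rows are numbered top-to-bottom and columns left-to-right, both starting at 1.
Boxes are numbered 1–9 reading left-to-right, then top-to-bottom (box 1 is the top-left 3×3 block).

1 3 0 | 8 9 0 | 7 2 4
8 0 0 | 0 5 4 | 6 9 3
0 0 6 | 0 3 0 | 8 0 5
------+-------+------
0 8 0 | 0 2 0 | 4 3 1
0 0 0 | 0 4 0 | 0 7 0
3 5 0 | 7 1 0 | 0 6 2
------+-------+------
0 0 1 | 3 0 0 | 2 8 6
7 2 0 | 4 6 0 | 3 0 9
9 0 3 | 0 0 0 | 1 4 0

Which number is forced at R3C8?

1

Row 3 already contains {3, 5, 6, 8}.
Column 8 already contains {2, 3, 4, 6, 7, 8, 9}.
Its 3×3 block (box 3) already contains {2, 3, 4, 5, 6, 7, 8, 9}.
The only value from 1–9 not eliminated is 1, so R3C8 = 1.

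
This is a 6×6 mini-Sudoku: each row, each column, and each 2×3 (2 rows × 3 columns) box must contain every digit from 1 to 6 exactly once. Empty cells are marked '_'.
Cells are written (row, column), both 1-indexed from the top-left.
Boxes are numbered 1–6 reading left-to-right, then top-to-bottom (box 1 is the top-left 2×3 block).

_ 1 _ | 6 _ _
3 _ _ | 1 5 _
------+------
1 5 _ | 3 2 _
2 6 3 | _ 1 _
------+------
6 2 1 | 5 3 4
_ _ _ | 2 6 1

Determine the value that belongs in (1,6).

3

Cell (1,6) itself could take any of {2, 3} by direct elimination.
Consider where 3 can go in column 6.
(2,6) is out (row 2 already has a 3).
(3,6) is out (row 3 already has a 3).
(4,6) is out (row 4 already has a 3).
So the only cell in column 6 that can hold 3 is (1,6).
Therefore (1,6) = 3.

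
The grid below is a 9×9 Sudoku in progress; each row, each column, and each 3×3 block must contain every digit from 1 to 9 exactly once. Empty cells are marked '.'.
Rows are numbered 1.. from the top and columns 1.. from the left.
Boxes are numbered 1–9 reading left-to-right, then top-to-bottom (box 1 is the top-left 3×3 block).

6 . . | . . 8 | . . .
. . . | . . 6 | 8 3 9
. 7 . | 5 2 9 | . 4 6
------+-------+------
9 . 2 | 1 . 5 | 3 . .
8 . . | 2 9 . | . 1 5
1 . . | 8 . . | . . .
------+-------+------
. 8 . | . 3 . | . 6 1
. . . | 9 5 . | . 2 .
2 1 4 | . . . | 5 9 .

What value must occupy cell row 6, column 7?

Cell row 6, column 7 itself could take any of {2, 4, 6, 7, 9} by direct elimination.
Consider where 9 can go in row 6.
row 6, column 2 is out (box 4 already has a 9). row 6, column 3 is out (box 4 already has a 9). row 6, column 5 is out (column 5 already has a 9). row 6, column 6 is out (column 6 already has a 9). The remaining empty cells in row 6 are similarly blocked.
So the only cell in row 6 that can hold 9 is row 6, column 7.
Therefore row 6, column 7 = 9.

9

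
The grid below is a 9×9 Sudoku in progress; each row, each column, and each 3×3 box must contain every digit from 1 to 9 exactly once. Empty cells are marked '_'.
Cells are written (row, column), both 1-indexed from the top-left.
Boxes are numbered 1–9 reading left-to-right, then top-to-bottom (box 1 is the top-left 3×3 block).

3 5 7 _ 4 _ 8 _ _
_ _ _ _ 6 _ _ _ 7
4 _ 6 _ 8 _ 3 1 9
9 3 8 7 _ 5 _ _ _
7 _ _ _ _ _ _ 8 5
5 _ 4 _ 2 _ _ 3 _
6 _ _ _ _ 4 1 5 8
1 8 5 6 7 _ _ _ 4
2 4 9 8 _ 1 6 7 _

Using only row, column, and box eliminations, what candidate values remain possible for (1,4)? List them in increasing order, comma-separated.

Row 1 already contains {3, 4, 5, 7, 8}.
Column 4 already contains {6, 7, 8}.
Its 3×3 block (box 2) already contains {4, 6, 8}.
Removing those from 1–9 leaves {1, 2, 9} as the candidates for (1,4).

1,2,9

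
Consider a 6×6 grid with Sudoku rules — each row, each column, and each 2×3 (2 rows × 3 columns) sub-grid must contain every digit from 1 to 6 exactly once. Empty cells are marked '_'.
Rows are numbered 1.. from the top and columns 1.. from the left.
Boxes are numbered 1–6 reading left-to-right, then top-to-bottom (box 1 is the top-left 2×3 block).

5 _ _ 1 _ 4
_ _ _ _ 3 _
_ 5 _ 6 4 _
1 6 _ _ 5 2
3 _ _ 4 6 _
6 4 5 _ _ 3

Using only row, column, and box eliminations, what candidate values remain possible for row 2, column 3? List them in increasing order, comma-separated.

Row 2 already contains {3}.
Column 3 already contains {5}.
Its 2×3 block (box 1) already contains {5}.
Removing those from 1–6 leaves {1, 2, 4, 6} as the candidates for row 2, column 3.

1,2,4,6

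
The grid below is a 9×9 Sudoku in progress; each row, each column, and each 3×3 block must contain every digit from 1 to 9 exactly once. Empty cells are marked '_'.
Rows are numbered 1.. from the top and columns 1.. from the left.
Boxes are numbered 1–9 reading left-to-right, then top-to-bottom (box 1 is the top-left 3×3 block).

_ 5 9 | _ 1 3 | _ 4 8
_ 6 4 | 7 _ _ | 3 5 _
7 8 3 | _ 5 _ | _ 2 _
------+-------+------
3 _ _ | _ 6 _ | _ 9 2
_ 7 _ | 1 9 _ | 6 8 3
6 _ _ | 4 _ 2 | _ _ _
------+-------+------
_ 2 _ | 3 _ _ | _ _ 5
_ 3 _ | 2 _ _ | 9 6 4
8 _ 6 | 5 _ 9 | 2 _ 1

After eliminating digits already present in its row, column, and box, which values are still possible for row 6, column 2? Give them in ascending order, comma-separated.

1,9

Row 6 already contains {2, 4, 6}.
Column 2 already contains {2, 3, 5, 6, 7, 8}.
Its 3×3 block (box 4) already contains {3, 6, 7}.
Removing those from 1–9 leaves {1, 9} as the candidates for row 6, column 2.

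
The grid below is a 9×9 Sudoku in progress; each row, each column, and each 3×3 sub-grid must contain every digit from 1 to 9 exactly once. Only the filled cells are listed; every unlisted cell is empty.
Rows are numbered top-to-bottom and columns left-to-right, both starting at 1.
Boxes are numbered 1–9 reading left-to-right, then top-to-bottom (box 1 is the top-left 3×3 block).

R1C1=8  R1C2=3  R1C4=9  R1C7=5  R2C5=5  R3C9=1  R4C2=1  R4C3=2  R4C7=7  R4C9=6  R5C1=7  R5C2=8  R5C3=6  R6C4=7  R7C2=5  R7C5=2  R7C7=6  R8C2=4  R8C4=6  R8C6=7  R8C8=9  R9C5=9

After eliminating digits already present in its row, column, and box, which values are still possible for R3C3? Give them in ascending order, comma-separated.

4,5,7,9

Row 3 already contains {1}.
Column 3 already contains {2, 6}.
Its 3×3 block (box 1) already contains {3, 8}.
Removing those from 1–9 leaves {4, 5, 7, 9} as the candidates for R3C3.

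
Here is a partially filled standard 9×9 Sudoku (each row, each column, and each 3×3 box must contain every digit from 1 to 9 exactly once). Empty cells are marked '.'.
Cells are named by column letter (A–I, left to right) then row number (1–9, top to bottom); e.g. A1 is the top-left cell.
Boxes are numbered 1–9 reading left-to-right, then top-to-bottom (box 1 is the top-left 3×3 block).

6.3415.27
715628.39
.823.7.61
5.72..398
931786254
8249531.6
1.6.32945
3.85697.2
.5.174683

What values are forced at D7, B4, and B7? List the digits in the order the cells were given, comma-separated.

8,6,7

For D7:
  Row 7 already contains {1, 2, 3, 4, 5, 6, 9}.
  Column D already contains {1, 2, 3, 4, 5, 6, 7, 9}.
  Its 3×3 block (box 8) already contains {1, 2, 3, 4, 5, 6, 7, 9}.
  The only value from 1–9 not eliminated is 8, so D7 = 8.
For B4:
  Row 4 already contains {2, 3, 5, 7, 8, 9}.
  Column B already contains {1, 2, 3, 5, 8}.
  Its 3×3 block (box 4) already contains {1, 2, 3, 4, 5, 7, 8, 9}.
  The only value from 1–9 not eliminated is 6, so B4 = 6.
For B7:
  Row 7 already contains {1, 2, 3, 4, 5, 6, 9}.
  Column B already contains {1, 2, 3, 5, 8}.
  Its 3×3 block (box 7) already contains {1, 3, 5, 6, 8}.
  The only value from 1–9 not eliminated is 7, so B7 = 7.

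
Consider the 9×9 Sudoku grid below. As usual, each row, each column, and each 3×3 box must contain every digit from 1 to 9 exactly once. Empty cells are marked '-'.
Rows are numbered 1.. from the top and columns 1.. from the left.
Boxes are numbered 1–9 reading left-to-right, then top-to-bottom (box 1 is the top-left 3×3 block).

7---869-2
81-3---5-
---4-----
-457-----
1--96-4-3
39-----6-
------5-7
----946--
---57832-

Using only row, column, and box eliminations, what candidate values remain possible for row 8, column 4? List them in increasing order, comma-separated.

1,2

Row 8 already contains {4, 6, 9}.
Column 4 already contains {3, 4, 5, 7, 9}.
Its 3×3 block (box 8) already contains {4, 5, 7, 8, 9}.
Removing those from 1–9 leaves {1, 2} as the candidates for row 8, column 4.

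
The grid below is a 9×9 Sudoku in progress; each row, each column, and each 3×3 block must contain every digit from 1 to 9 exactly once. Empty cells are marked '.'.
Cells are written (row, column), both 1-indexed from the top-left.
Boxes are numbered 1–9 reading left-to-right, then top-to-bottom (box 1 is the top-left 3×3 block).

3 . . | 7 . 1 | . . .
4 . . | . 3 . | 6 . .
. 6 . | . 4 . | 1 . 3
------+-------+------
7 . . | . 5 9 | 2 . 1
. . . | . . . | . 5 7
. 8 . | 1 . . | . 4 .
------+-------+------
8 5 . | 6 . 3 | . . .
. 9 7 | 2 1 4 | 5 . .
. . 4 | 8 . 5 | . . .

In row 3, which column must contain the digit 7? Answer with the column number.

8

Consider where 7 can go in row 3.
(3,1) is out (column 1 already has a 7).
(3,3) is out (column 3 already has a 7).
(3,4) is out (column 4 already has a 7).
(3,6) is out (box 2 already has a 7).
So the only cell in row 3 that can hold 7 is (3,8).
That is column 8.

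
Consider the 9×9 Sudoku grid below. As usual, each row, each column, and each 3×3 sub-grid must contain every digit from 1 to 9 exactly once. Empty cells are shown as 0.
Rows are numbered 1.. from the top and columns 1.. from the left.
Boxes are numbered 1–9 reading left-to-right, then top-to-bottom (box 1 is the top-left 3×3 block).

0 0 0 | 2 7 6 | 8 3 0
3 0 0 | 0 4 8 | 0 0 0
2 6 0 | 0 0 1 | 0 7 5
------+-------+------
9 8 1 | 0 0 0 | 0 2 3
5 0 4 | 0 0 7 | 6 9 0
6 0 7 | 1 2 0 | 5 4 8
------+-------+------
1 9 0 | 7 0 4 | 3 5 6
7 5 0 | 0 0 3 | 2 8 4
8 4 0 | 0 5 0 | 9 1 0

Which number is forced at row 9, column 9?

7

Row 9 already contains {1, 4, 5, 8, 9}.
Column 9 already contains {3, 4, 5, 6, 8}.
Its 3×3 block (box 9) already contains {1, 2, 3, 4, 5, 6, 8, 9}.
The only value from 1–9 not eliminated is 7, so row 9, column 9 = 7.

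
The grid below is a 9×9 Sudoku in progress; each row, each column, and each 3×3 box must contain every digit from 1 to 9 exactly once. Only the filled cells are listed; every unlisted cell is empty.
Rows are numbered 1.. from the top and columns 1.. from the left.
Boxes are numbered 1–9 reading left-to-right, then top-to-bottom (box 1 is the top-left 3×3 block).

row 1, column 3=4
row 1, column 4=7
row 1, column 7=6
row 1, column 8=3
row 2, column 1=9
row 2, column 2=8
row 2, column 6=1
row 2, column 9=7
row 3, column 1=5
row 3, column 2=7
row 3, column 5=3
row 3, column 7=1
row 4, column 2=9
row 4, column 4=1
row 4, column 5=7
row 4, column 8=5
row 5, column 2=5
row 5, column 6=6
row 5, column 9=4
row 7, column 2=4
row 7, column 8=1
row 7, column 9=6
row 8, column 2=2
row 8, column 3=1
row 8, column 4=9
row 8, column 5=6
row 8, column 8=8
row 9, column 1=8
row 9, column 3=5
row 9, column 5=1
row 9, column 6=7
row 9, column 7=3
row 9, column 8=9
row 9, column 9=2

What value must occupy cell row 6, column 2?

Cell row 6, column 2 itself could take any of {1, 3, 6} by direct elimination.
Consider where 3 can go in column 2.
row 1, column 2 is out (row 1 already has a 3).
row 9, column 2 is out (row 9 already has a 3).
So the only cell in column 2 that can hold 3 is row 6, column 2.
Therefore row 6, column 2 = 3.

3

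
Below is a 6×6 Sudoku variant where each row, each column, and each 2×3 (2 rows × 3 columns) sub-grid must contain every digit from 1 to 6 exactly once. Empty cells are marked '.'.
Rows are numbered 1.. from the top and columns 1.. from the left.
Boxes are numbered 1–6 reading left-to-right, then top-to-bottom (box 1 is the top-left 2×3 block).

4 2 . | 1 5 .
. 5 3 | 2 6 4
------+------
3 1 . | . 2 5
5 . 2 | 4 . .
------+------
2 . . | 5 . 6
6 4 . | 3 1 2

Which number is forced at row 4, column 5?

3

Row 4 already contains {2, 4, 5}.
Column 5 already contains {1, 2, 5, 6}.
Its 2×3 block (box 4) already contains {2, 4, 5}.
The only value from 1–6 not eliminated is 3, so row 4, column 5 = 3.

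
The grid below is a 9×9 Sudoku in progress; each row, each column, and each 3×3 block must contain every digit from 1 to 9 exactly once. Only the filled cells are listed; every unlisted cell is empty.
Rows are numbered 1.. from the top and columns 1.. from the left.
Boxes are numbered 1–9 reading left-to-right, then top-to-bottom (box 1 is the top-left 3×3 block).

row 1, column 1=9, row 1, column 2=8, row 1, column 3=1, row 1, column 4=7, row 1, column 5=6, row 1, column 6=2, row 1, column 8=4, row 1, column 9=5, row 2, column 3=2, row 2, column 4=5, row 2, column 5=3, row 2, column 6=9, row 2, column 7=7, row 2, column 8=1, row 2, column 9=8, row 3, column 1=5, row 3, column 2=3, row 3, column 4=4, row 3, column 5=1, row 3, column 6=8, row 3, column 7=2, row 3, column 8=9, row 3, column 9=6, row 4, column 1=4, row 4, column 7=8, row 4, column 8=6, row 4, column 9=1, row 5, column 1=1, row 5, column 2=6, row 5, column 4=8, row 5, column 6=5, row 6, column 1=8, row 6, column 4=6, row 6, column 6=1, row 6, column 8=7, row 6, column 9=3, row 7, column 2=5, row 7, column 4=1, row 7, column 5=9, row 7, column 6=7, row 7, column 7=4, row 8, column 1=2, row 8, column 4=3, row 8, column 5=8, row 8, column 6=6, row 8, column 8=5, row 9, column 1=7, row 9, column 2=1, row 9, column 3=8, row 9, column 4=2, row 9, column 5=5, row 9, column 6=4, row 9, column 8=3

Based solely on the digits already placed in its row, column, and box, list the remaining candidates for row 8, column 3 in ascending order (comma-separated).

Row 8 already contains {2, 3, 5, 6, 8}.
Column 3 already contains {1, 2, 8}.
Its 3×3 block (box 7) already contains {1, 2, 5, 7, 8}.
Removing those from 1–9 leaves {4, 9} as the candidates for row 8, column 3.

4,9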